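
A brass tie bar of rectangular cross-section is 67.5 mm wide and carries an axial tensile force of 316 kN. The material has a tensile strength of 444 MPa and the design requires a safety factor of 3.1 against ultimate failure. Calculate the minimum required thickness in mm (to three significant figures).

σ_allow = 444/3.1 = 143.2 MPa.
Required area A = F/σ_allow = 316000/143.2 = 2206 mm².
t = A/w = 2206/67.5 = 32.69 mm.

t = 32.7 mm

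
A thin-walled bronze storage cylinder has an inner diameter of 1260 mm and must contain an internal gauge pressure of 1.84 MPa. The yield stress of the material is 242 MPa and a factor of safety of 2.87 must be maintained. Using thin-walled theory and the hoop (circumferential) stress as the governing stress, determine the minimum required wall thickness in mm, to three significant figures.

t = 13.7 mm

σ_allow = 242/2.87 = 84.32 MPa.
Hoop stress σ_h = pD/(2t), so t = pD/(2σ_allow) = 1.84×1260/(2×84.32) = 13.75 mm.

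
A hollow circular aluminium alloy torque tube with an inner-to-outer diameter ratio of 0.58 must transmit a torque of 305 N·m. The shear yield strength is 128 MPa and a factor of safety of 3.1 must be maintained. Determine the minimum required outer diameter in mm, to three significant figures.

d_o = 34.9 mm

τ_allow = 128/3.1 = 41.29 MPa.
For a hollow shaft τ = 16T/[πd_o³(1−k⁴)] with k = 0.58, so 1−k⁴ = 0.8868.
d_o³ = 16T/[π τ_allow (1−k⁴)] = 16×305000/(π×41.29×0.8868) = 42420 mm³.
d_o = 34.88 mm.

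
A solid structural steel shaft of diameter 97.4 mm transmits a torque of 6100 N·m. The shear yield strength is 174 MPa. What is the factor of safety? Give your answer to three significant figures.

τ = 16T/(πd³) = 16×6100000/(π×97.4³) = 33.62 MPa.
n = τ_limit/τ = 174/33.62 = 5.175.

n = 5.18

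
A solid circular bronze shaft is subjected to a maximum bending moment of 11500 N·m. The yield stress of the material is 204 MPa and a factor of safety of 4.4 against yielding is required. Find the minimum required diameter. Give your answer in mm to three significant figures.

σ_allow = 204/4.4 = 46.36 MPa.
For a solid circular section σ = 32M/(πd³), so d³ = 32M/(π σ_allow) = 32×1.1500×10^7/(π×46.36) = 2.527×10^6 mm³.
d = 136.2 mm.

d = 136 mm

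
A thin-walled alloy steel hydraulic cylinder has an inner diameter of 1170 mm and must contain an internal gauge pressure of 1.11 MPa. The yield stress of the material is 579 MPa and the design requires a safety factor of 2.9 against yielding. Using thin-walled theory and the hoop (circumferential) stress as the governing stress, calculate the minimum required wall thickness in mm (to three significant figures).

t = 3.25 mm

σ_allow = 579/2.9 = 199.7 MPa.
Hoop stress σ_h = pD/(2t), so t = pD/(2σ_allow) = 1.11×1170/(2×199.7) = 3.252 mm.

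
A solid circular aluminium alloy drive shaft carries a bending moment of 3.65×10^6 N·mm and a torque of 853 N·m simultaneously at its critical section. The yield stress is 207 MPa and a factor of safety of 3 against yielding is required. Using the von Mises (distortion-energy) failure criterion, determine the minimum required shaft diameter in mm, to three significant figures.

d = 81.9 mm

σ_allow = σ_y/n = 207/3 = 69.00 MPa.
For a solid shaft σ_b = 32M/(πd³) and τ = 16T/(πd³), so the von Mises stress is σ' = (16/πd³)·√(4M²+3T²).
√(4M²+3T²) = √(4×(3.650×10^6)² + 3×(853000)²) = 7.448×10^6 N·mm.
d³ = 16×7.448×10^6/(π×69.00) = 549700 mm³.
d = 81.92 mm.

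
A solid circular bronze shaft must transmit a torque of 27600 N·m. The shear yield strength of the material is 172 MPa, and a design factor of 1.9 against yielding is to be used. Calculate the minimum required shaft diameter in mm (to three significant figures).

d = 116 mm

Allowable shear stress τ_allow = 172/1.9 = 90.53 MPa.
For a solid shaft τ = 16T/(πd³), so d³ = 16T/(π τ_allow) = 16×2.7600×10^7/(π×90.53) = 1.553×10^6 mm³.
d = (1.553×10^6)^(1/3) = 115.8 mm.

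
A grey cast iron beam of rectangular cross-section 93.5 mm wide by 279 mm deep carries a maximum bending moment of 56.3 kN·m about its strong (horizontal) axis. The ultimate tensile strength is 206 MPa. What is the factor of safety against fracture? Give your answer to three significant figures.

Section modulus S = bh²/6 = 93.5×279²/6 = 1.213×10^6 mm³.
σ = M/S = 5.6300×10^7/1.213×10^6 = 46.41 MPa.
n = 206/46.41 = 4.438.

n = 4.44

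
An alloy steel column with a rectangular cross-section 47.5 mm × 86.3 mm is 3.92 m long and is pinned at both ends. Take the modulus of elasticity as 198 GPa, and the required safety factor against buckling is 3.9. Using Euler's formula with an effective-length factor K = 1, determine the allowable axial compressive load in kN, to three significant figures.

Buckling occurs about the weak axis: I_min = h·b³/12 = 86.3×47.5³/12 = 770700 mm⁴ (b = 47.5 mm is the smaller dimension).
Effective length L_e = KL = 1×3.92 m = 3920 mm.
Euler critical load P_cr = π²EI/L_e² = π²×198000×770700/3920² = 98020 N.
P_allow = P_cr/n = 98020/3.9 = 25130 N.

P_allow = 25.1 kN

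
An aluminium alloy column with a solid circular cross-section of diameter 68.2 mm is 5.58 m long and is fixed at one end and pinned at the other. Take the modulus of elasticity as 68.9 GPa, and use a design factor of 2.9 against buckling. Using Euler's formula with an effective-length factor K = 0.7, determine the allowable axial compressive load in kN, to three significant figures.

P_allow = 16.3 kN

I = πd⁴/64 = π×68.2⁴/64 = 1.062×10^6 mm⁴.
Effective length L_e = KL = 0.7×5.58 m = 3906 mm.
Euler critical load P_cr = π²EI/L_e² = π²×68900×1.062×10^6/3906² = 47330 N.
P_allow = P_cr/n = 47330/2.9 = 16320 N.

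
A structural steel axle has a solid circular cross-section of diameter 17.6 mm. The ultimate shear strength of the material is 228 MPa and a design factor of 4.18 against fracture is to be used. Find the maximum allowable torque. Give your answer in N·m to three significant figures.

τ_allow = 228/4.18 = 54.55 MPa.
For a solid shaft T_allow = τ_allow·πd³/16; πd³/16 = π×17.6³/16 = 1070 mm³.
T_allow = 54.55×1070 = 58390 N·mm = 58.39 N·m.

T_allow = 58.4 N·m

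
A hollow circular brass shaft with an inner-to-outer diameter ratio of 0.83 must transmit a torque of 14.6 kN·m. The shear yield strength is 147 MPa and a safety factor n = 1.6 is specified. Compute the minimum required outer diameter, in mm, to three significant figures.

τ_allow = 147/1.6 = 91.88 MPa.
For a hollow shaft τ = 16T/[πd_o³(1−k⁴)] with k = 0.83, so 1−k⁴ = 0.5254.
d_o³ = 16T/[π τ_allow (1−k⁴)] = 16×1.4600×10^7/(π×91.88×0.5254) = 1.540×10^6 mm³.
d_o = 115.5 mm.

d_o = 115 mm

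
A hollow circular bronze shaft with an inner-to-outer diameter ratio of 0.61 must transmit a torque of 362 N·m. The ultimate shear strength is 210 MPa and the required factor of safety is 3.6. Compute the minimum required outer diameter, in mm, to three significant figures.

d_o = 33.2 mm

τ_allow = 210/3.6 = 58.33 MPa.
For a hollow shaft τ = 16T/[πd_o³(1−k⁴)] with k = 0.61, so 1−k⁴ = 0.8615.
d_o³ = 16T/[π τ_allow (1−k⁴)] = 16×362000/(π×58.33×0.8615) = 36680 mm³.
d_o = 33.23 mm.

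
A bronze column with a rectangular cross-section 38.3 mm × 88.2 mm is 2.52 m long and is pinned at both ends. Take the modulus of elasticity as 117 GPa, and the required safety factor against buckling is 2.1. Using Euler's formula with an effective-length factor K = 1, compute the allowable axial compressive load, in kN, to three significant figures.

P_allow = 35.8 kN

Buckling occurs about the weak axis: I_min = h·b³/12 = 88.2×38.3³/12 = 412900 mm⁴ (b = 38.3 mm is the smaller dimension).
Effective length L_e = KL = 1×2.52 m = 2520 mm.
Euler critical load P_cr = π²EI/L_e² = π²×117000×412900/2520² = 75090 N.
P_allow = P_cr/n = 75090/2.1 = 35760 N.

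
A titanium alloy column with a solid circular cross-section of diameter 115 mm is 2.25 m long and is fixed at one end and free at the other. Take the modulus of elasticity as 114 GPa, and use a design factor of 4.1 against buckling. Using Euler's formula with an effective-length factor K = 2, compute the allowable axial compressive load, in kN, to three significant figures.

I = πd⁴/64 = π×115⁴/64 = 8.585×10^6 mm⁴.
Effective length L_e = KL = 2×2.25 m = 4500 mm.
Euler critical load P_cr = π²EI/L_e² = π²×114000×8.585×10^6/4500² = 477000 N.
P_allow = P_cr/n = 477000/4.1 = 116300 N.

P_allow = 116 kN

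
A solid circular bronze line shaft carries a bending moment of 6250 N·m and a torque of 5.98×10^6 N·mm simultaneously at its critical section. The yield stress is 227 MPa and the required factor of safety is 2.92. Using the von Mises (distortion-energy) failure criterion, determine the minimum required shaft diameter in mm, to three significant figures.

σ_allow = σ_y/n = 227/2.92 = 77.74 MPa.
For a solid shaft σ_b = 32M/(πd³) and τ = 16T/(πd³), so the von Mises stress is σ' = (16/πd³)·√(4M²+3T²).
√(4M²+3T²) = √(4×(6.250×10^6)² + 3×(5.980×10^6)²) = 1.623×10^7 N·mm.
d³ = 16×1.623×10^7/(π×77.74) = 1.064×10^6 mm³.
d = 102.1 mm.

d = 102 mm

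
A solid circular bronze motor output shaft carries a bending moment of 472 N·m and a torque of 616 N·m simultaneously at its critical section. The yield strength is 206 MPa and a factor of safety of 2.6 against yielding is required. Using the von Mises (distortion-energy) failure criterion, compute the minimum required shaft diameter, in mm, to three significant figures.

σ_allow = σ_y/n = 206/2.6 = 79.23 MPa.
For a solid shaft σ_b = 32M/(πd³) and τ = 16T/(πd³), so the von Mises stress is σ' = (16/πd³)·√(4M²+3T²).
√(4M²+3T²) = √(4×(472000)² + 3×(616000)²) = 1.425×10^6 N·mm.
d³ = 16×1.425×10^6/(π×79.23) = 91570 mm³.
d = 45.07 mm.

d = 45.1 mm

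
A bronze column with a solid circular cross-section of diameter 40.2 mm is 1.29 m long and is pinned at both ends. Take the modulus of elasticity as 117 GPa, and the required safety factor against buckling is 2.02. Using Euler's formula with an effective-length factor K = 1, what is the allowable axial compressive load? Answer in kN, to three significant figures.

P_allow = 44.0 kN

I = πd⁴/64 = π×40.2⁴/64 = 128200 mm⁴.
Effective length L_e = KL = 1×1.29 m = 1290 mm.
Euler critical load P_cr = π²EI/L_e² = π²×117000×128200/1290² = 88960 N.
P_allow = P_cr/n = 88960/2.02 = 44040 N.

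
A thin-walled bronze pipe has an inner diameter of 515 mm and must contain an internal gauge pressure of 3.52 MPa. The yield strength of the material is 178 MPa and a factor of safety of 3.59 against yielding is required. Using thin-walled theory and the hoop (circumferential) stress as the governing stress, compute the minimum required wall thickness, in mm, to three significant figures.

t = 18.3 mm

σ_allow = 178/3.59 = 49.58 MPa.
Hoop stress σ_h = pD/(2t), so t = pD/(2σ_allow) = 3.52×515/(2×49.58) = 18.28 mm.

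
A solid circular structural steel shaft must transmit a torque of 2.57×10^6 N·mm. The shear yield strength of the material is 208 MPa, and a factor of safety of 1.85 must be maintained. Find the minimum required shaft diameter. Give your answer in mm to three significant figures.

d = 48.8 mm

Allowable shear stress τ_allow = 208/1.85 = 112.4 MPa.
For a solid shaft τ = 16T/(πd³), so d³ = 16T/(π τ_allow) = 16×2570000/(π×112.4) = 116400 mm³.
d = (116400)^(1/3) = 48.83 mm.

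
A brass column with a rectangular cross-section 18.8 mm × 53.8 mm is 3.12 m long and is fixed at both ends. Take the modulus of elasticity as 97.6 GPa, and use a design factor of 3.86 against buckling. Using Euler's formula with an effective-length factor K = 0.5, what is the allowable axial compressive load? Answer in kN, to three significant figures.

P_allow = 3.05 kN

Buckling occurs about the weak axis: I_min = h·b³/12 = 53.8×18.8³/12 = 29790 mm⁴ (b = 18.8 mm is the smaller dimension).
Effective length L_e = KL = 0.5×3.12 m = 1560 mm.
Euler critical load P_cr = π²EI/L_e² = π²×97600×29790/1560² = 11790 N.
P_allow = P_cr/n = 11790/3.86 = 3055 N.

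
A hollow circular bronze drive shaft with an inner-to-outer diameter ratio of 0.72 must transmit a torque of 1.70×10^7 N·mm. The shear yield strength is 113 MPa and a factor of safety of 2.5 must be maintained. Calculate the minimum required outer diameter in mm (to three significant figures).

d_o = 138 mm

τ_allow = 113/2.5 = 45.20 MPa.
For a hollow shaft τ = 16T/[πd_o³(1−k⁴)] with k = 0.72, so 1−k⁴ = 0.7313.
d_o³ = 16T/[π τ_allow (1−k⁴)] = 16×1.7000×10^7/(π×45.20×0.7313) = 2.619×10^6 mm³.
d_o = 137.8 mm.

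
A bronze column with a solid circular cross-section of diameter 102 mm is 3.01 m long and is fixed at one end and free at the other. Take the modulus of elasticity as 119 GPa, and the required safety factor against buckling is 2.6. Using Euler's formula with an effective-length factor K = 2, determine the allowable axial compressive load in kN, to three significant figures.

P_allow = 66.2 kN

I = πd⁴/64 = π×102⁴/64 = 5.313×10^6 mm⁴.
Effective length L_e = KL = 2×3.01 m = 6020 mm.
Euler critical load P_cr = π²EI/L_e² = π²×119000×5.313×10^6/6020² = 172200 N.
P_allow = P_cr/n = 172200/2.6 = 66230 N.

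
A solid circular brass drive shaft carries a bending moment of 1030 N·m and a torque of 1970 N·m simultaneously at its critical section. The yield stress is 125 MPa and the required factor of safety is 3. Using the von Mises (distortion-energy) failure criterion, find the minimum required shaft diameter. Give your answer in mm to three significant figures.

σ_allow = σ_y/n = 125/3 = 41.67 MPa.
For a solid shaft σ_b = 32M/(πd³) and τ = 16T/(πd³), so the von Mises stress is σ' = (16/πd³)·√(4M²+3T²).
√(4M²+3T²) = √(4×(1.030×10^6)² + 3×(1.970×10^6)²) = 3.986×10^6 N·mm.
d³ = 16×3.986×10^6/(π×41.67) = 487200 mm³.
d = 78.69 mm.

d = 78.7 mm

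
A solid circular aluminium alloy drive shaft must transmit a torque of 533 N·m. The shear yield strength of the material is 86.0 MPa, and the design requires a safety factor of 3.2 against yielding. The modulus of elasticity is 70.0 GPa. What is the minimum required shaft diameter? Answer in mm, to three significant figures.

Allowable shear stress τ_allow = 86.0/3.2 = 26.88 MPa.
For a solid shaft τ = 16T/(πd³), so d³ = 16T/(π τ_allow) = 16×533000/(π×26.88) = 101000 mm³.
d = (101000)^(1/3) = 46.57 mm.

d = 46.6 mm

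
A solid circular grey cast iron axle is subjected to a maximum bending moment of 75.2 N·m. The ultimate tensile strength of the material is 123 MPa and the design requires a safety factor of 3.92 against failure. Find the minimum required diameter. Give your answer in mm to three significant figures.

σ_allow = 123/3.92 = 31.38 MPa.
For a solid circular section σ = 32M/(πd³), so d³ = 32M/(π σ_allow) = 32×75200/(π×31.38) = 24410 mm³.
d = 29.01 mm.

d = 29.0 mm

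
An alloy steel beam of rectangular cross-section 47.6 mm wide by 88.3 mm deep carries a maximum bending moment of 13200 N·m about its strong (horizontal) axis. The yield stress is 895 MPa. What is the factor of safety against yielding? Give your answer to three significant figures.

Section modulus S = bh²/6 = 47.6×88.3²/6 = 61860 mm³.
σ = M/S = 1.3200×10^7/61860 = 213.4 MPa.
n = 895/213.4 = 4.194.

n = 4.19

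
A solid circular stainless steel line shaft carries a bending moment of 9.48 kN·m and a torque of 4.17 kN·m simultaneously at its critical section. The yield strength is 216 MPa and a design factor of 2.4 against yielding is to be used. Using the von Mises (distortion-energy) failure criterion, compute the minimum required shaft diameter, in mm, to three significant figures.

σ_allow = σ_y/n = 216/2.4 = 90.00 MPa.
For a solid shaft σ_b = 32M/(πd³) and τ = 16T/(πd³), so the von Mises stress is σ' = (16/πd³)·√(4M²+3T²).
√(4M²+3T²) = √(4×(9.480×10^6)² + 3×(4.170×10^6)²) = 2.029×10^7 N·mm.
d³ = 16×2.029×10^7/(π×90.00) = 1.148×10^6 mm³.
d = 104.7 mm.

d = 105 mm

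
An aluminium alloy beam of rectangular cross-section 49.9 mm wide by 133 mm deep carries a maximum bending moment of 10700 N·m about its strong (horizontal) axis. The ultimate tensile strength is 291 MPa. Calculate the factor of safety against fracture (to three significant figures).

n = 4.00

Section modulus S = bh²/6 = 49.9×133²/6 = 147100 mm³.
σ = M/S = 1.0700×10^7/147100 = 72.73 MPa.
n = 291/72.73 = 4.001.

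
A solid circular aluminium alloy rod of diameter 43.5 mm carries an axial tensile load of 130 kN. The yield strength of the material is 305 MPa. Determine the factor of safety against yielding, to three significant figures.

n = 3.49

A = πd²/4 = 1486 mm².
σ = F/A = 130000/1486 = 87.47 MPa.
n = 305/87.47 = 3.487.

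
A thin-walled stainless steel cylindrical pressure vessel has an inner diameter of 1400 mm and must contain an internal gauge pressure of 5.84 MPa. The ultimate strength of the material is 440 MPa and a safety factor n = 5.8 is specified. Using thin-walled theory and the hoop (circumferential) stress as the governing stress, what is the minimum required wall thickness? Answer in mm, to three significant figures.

t = 53.9 mm

σ_allow = 440/5.8 = 75.86 MPa.
Hoop stress σ_h = pD/(2t), so t = pD/(2σ_allow) = 5.84×1400/(2×75.86) = 53.89 mm.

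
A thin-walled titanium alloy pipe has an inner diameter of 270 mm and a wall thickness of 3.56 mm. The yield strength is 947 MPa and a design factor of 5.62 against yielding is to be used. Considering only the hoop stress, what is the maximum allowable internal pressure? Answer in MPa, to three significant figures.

σ_allow = 947/5.62 = 168.5 MPa.
σ_h = pD/(2t) → p_allow = 2σ_allow t/D = 2×168.5×3.56/270 = 4.444 MPa.

p_allow = 4.44 MPa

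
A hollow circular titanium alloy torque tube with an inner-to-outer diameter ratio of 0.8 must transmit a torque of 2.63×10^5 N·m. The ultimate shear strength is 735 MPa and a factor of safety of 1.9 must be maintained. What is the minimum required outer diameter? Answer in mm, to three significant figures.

d_o = 180 mm

τ_allow = 735/1.9 = 386.8 MPa.
For a hollow shaft τ = 16T/[πd_o³(1−k⁴)] with k = 0.8, so 1−k⁴ = 0.5904.
d_o³ = 16T/[π τ_allow (1−k⁴)] = 16×2.6300×10^8/(π×386.8×0.5904) = 5.865×10^6 mm³.
d_o = 180.3 mm.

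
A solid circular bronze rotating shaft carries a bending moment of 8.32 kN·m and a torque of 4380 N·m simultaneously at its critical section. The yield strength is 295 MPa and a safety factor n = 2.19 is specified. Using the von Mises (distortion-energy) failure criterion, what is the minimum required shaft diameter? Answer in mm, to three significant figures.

σ_allow = σ_y/n = 295/2.19 = 134.7 MPa.
For a solid shaft σ_b = 32M/(πd³) and τ = 16T/(πd³), so the von Mises stress is σ' = (16/πd³)·√(4M²+3T²).
√(4M²+3T²) = √(4×(8.320×10^6)² + 3×(4.380×10^6)²) = 1.829×10^7 N·mm.
d³ = 16×1.829×10^7/(π×134.7) = 691400 mm³.
d = 88.43 mm.

d = 88.4 mm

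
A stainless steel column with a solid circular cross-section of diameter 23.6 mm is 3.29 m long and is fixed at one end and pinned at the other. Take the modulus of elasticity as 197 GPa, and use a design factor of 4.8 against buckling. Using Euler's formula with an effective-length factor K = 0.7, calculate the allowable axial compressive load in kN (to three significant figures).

P_allow = 1.16 kN

I = πd⁴/64 = π×23.6⁴/64 = 15230 mm⁴.
Effective length L_e = KL = 0.7×3.29 m = 2303 mm.
Euler critical load P_cr = π²EI/L_e² = π²×197000×15230/2303² = 5582 N.
P_allow = P_cr/n = 5582/4.8 = 1163 N.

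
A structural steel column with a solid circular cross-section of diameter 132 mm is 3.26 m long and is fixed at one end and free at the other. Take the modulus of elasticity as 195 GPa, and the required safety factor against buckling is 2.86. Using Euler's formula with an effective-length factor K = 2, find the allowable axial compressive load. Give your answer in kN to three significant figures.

P_allow = 236 kN

I = πd⁴/64 = π×132⁴/64 = 1.490×10^7 mm⁴.
Effective length L_e = KL = 2×3.26 m = 6520 mm.
Euler critical load P_cr = π²EI/L_e² = π²×195000×1.490×10^7/6520² = 674700 N.
P_allow = P_cr/n = 674700/2.86 = 235900 N.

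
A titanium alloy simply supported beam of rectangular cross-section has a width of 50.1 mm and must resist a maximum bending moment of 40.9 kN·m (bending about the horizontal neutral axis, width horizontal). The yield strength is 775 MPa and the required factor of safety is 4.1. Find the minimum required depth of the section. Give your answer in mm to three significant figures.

σ_allow = 775/4.1 = 189.0 MPa.
For a rectangular section σ = 6M/(bh²), so h² = 6M/(b σ_allow) = 6×4.0900×10^7/(50.1×189.0) = 25910 mm².
h = 161.0 mm.

h = 161 mm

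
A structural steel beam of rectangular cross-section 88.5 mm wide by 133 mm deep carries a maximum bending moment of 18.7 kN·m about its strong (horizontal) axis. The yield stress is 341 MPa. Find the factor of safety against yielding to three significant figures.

n = 4.76

Section modulus S = bh²/6 = 88.5×133²/6 = 260900 mm³.
σ = M/S = 1.8700×10^7/260900 = 71.67 MPa.
n = 341/71.67 = 4.758.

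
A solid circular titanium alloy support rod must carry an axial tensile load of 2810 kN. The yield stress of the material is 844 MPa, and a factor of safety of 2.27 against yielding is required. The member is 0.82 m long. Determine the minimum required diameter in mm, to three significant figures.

Allowable stress σ_allow = 844/2.27 = 371.8 MPa.
Required area A = F/σ_allow = 2810000/371.8 = 7558 mm².
A = πd²/4 → d = √(4A/π) = 98.10 mm.

d = 98.1 mm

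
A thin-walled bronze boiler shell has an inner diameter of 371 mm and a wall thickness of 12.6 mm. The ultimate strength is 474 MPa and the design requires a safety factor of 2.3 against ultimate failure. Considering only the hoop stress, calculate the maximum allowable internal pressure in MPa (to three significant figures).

p_allow = 14.0 MPa

σ_allow = 474/2.3 = 206.1 MPa.
σ_h = pD/(2t) → p_allow = 2σ_allow t/D = 2×206.1×12.6/371 = 14.00 MPa.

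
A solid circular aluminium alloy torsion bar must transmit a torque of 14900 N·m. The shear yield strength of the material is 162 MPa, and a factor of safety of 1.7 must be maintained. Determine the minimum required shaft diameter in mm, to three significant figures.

d = 92.7 mm

Allowable shear stress τ_allow = 162/1.7 = 95.29 MPa.
For a solid shaft τ = 16T/(πd³), so d³ = 16T/(π τ_allow) = 16×1.4900×10^7/(π×95.29) = 796300 mm³.
d = (796300)^(1/3) = 92.69 mm.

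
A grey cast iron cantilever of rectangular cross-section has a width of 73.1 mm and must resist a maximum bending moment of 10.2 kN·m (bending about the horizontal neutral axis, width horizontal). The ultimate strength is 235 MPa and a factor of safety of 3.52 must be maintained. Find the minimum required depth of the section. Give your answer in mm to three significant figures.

h = 112 mm

σ_allow = 235/3.52 = 66.76 MPa.
For a rectangular section σ = 6M/(bh²), so h² = 6M/(b σ_allow) = 6×1.0200×10^7/(73.1×66.76) = 12540 mm².
h = 112.0 mm.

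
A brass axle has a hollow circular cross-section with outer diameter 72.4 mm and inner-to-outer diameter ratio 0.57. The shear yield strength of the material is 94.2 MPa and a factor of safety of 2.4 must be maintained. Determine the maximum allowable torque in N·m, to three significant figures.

T_allow = 2620 N·m

τ_allow = 94.2/2.4 = 39.25 MPa.
For a hollow shaft T_allow = τ_allow·πd_o³(1−k⁴)/16 with 1−k⁴ = 0.8944, so πd_o³(1−k⁴)/16 = 66650 mm³.
T_allow = 39.25×66650 = 2.616×10^6 N·mm = 2616 N·m.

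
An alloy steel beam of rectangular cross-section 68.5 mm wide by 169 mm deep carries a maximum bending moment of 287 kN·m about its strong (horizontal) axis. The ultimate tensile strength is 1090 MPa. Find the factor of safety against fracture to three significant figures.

Section modulus S = bh²/6 = 68.5×169²/6 = 326100 mm³.
σ = M/S = 2.8700×10^8/326100 = 880.2 MPa.
n = 1090/880.2 = 1.238.

n = 1.24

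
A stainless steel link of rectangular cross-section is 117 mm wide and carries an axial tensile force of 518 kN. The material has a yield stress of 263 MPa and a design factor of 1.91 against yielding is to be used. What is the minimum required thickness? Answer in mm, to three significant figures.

σ_allow = 263/1.91 = 137.7 MPa.
Required area A = F/σ_allow = 518000/137.7 = 3762 mm².
t = A/w = 3762/117 = 32.15 mm.

t = 32.2 mm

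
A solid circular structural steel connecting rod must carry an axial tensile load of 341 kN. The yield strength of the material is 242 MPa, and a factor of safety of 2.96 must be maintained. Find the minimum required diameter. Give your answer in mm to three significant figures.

Allowable stress σ_allow = 242/2.96 = 81.76 MPa.
Required area A = F/σ_allow = 341000/81.76 = 4171 mm².
A = πd²/4 → d = √(4A/π) = 72.87 mm.

d = 72.9 mm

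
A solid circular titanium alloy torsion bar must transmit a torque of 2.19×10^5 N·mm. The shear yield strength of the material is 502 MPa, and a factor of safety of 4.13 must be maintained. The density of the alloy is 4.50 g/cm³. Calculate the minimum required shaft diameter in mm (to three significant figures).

Allowable shear stress τ_allow = 502/4.13 = 121.5 MPa.
For a solid shaft τ = 16T/(πd³), so d³ = 16T/(π τ_allow) = 16×219000/(π×121.5) = 9176 mm³.
d = (9176)^(1/3) = 20.94 mm.

d = 20.9 mm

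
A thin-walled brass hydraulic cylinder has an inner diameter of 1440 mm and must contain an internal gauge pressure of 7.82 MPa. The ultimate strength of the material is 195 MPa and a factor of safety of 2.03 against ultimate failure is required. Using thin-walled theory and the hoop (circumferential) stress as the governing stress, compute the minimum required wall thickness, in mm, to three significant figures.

σ_allow = 195/2.03 = 96.06 MPa.
Hoop stress σ_h = pD/(2t), so t = pD/(2σ_allow) = 7.82×1440/(2×96.06) = 58.61 mm.

t = 58.6 mm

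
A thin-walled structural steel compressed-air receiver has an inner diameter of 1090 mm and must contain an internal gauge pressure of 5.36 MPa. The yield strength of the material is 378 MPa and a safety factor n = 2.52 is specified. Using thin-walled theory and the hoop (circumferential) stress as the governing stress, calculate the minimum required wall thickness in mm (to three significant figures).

t = 19.5 mm

σ_allow = 378/2.52 = 150.0 MPa.
Hoop stress σ_h = pD/(2t), so t = pD/(2σ_allow) = 5.36×1090/(2×150.0) = 19.47 mm.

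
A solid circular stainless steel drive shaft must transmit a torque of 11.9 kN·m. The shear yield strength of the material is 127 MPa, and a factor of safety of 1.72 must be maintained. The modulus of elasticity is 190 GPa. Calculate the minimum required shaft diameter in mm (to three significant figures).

Allowable shear stress τ_allow = 127/1.72 = 73.84 MPa.
For a solid shaft τ = 16T/(πd³), so d³ = 16T/(π τ_allow) = 16×1.1900×10^7/(π×73.84) = 820800 mm³.
d = (820800)^(1/3) = 93.63 mm.

d = 93.6 mm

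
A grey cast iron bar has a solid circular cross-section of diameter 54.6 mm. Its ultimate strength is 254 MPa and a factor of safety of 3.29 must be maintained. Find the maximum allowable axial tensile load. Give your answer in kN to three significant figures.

F_allow = 181 kN

σ_allow = 254/3.29 = 77.20 MPa.
A = πd²/4 = π×54.6²/4 = 2341 mm².
F_allow = σ_allow × A = 77.20×2341 = 180800 N.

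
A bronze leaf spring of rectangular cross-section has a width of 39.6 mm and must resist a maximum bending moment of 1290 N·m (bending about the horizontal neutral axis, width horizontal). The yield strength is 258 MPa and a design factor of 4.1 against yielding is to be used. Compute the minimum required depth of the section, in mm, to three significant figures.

h = 55.7 mm

σ_allow = 258/4.1 = 62.93 MPa.
For a rectangular section σ = 6M/(bh²), so h² = 6M/(b σ_allow) = 6×1290000/(39.6×62.93) = 3106 mm².
h = 55.73 mm.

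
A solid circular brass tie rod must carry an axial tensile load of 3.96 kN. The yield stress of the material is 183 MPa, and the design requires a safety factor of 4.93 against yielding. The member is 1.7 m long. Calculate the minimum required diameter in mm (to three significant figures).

d = 11.7 mm

Allowable stress σ_allow = 183/4.93 = 37.12 MPa.
Required area A = F/σ_allow = 3960.0/37.12 = 106.7 mm².
A = πd²/4 → d = √(4A/π) = 11.65 mm.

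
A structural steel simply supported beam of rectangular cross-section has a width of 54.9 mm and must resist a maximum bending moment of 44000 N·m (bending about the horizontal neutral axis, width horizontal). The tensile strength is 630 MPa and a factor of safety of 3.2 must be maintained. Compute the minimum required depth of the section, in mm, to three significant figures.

σ_allow = 630/3.2 = 196.9 MPa.
For a rectangular section σ = 6M/(bh²), so h² = 6M/(b σ_allow) = 6×4.4000×10^7/(54.9×196.9) = 24430 mm².
h = 156.3 mm.

h = 156 mm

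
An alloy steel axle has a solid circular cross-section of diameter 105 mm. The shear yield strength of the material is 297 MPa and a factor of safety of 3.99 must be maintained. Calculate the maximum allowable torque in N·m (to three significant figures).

T_allow = 16900 N·m

τ_allow = 297/3.99 = 74.44 MPa.
For a solid shaft T_allow = τ_allow·πd³/16; πd³/16 = π×105³/16 = 227300 mm³.
T_allow = 74.44×227300 = 1.692×10^7 N·mm = 16920 N·m.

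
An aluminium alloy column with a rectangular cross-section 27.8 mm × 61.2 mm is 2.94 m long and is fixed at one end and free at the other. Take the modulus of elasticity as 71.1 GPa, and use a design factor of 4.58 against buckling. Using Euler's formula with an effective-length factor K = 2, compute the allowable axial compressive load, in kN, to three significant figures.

Buckling occurs about the weak axis: I_min = h·b³/12 = 61.2×27.8³/12 = 109600 mm⁴ (b = 27.8 mm is the smaller dimension).
Effective length L_e = KL = 2×2.94 m = 5880 mm.
Euler critical load P_cr = π²EI/L_e² = π²×71100×109600/5880² = 2224 N.
P_allow = P_cr/n = 2224/4.58 = 485.6 N.

P_allow = 0.486 kN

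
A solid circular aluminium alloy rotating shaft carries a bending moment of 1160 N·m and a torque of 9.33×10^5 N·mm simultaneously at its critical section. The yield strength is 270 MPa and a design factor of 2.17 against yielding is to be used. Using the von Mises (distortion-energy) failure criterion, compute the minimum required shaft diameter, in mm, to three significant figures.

σ_allow = σ_y/n = 270/2.17 = 124.4 MPa.
For a solid shaft σ_b = 32M/(πd³) and τ = 16T/(πd³), so the von Mises stress is σ' = (16/πd³)·√(4M²+3T²).
√(4M²+3T²) = √(4×(1.160×10^6)² + 3×(933000)²) = 2.827×10^6 N·mm.
d³ = 16×2.827×10^6/(π×124.4) = 115700 mm³.
d = 48.73 mm.

d = 48.7 mm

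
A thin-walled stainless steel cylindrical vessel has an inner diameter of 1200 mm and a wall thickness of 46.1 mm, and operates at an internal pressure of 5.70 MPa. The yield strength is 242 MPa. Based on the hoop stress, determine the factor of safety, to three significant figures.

n = 3.26

σ_h = pD/(2t) = 5.70×1200/(2×46.1) = 74.19 MPa.
n = 242/74.19 = 3.262.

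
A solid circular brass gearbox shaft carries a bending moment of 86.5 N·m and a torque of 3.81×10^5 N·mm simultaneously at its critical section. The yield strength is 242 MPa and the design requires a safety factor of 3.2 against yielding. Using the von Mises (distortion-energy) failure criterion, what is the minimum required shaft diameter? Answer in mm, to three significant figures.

σ_allow = σ_y/n = 242/3.2 = 75.62 MPa.
For a solid shaft σ_b = 32M/(πd³) and τ = 16T/(πd³), so the von Mises stress is σ' = (16/πd³)·√(4M²+3T²).
√(4M²+3T²) = √(4×(86500)² + 3×(381000)²) = 682200 N·mm.
d³ = 16×682200/(π×75.62) = 45940 mm³.
d = 35.82 mm.

d = 35.8 mm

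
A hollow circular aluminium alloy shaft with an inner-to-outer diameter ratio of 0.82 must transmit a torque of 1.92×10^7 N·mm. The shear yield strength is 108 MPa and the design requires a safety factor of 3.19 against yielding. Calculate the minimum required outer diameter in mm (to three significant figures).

τ_allow = 108/3.19 = 33.86 MPa.
For a hollow shaft τ = 16T/[πd_o³(1−k⁴)] with k = 0.82, so 1−k⁴ = 0.5479.
d_o³ = 16T/[π τ_allow (1−k⁴)] = 16×1.9200×10^7/(π×33.86×0.5479) = 5.272×10^6 mm³.
d_o = 174.0 mm.

d_o = 174 mm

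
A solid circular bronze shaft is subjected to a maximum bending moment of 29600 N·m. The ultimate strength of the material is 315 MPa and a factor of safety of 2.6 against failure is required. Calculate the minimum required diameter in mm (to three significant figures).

d = 136 mm

σ_allow = 315/2.6 = 121.2 MPa.
For a solid circular section σ = 32M/(πd³), so d³ = 32M/(π σ_allow) = 32×2.9600×10^7/(π×121.2) = 2.489×10^6 mm³.
d = 135.5 mm.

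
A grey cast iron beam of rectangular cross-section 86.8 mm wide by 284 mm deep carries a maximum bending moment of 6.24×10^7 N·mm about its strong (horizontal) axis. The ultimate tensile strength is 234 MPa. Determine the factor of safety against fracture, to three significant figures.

n = 4.38

Section modulus S = bh²/6 = 86.8×284²/6 = 1.167×10^6 mm³.
σ = M/S = 6.2400×10^7/1.167×10^6 = 53.48 MPa.
n = 234/53.48 = 4.376.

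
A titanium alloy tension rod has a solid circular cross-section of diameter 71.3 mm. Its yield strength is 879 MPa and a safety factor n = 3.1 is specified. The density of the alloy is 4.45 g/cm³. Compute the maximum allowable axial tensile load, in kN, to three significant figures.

σ_allow = 879/3.1 = 283.5 MPa.
A = πd²/4 = π×71.3²/4 = 3993 mm².
F_allow = σ_allow × A = 283.5×3993 = 1.132×10^6 N.

F_allow = 1130 kN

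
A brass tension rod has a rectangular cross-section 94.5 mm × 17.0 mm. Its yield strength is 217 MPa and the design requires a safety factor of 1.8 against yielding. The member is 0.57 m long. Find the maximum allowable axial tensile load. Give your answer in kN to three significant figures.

σ_allow = 217/1.8 = 120.6 MPa.
A = 94.5×17.0 = 1606 mm².
F_allow = σ_allow × A = 120.6×1606 = 193700 N.

F_allow = 194 kN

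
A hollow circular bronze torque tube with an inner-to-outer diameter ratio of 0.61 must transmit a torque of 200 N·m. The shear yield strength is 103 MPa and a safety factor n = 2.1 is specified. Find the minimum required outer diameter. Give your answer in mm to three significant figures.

τ_allow = 103/2.1 = 49.05 MPa.
For a hollow shaft τ = 16T/[πd_o³(1−k⁴)] with k = 0.61, so 1−k⁴ = 0.8615.
d_o³ = 16T/[π τ_allow (1−k⁴)] = 16×200000/(π×49.05×0.8615) = 24100 mm³.
d_o = 28.89 mm.

d_o = 28.9 mm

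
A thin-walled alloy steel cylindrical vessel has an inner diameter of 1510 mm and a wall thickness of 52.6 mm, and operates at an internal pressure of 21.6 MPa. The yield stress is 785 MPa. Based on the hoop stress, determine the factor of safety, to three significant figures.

n = 2.53

σ_h = pD/(2t) = 21.6×1510/(2×52.6) = 310.0 MPa.
n = 785/310.0 = 2.532.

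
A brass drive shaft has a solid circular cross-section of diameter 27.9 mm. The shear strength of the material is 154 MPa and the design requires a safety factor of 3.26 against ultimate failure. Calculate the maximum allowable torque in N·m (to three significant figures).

τ_allow = 154/3.26 = 47.24 MPa.
For a solid shaft T_allow = τ_allow·πd³/16; πd³/16 = π×27.9³/16 = 4264 mm³.
T_allow = 47.24×4264 = 201400 N·mm = 201.4 N·m.

T_allow = 201 N·m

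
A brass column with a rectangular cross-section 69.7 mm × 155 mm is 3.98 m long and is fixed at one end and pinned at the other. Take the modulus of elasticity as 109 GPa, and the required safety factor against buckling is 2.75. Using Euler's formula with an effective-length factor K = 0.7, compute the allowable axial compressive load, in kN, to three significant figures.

P_allow = 220 kN

Buckling occurs about the weak axis: I_min = h·b³/12 = 155×69.7³/12 = 4.374×10^6 mm⁴ (b = 69.7 mm is the smaller dimension).
Effective length L_e = KL = 0.7×3.98 m = 2786 mm.
Euler critical load P_cr = π²EI/L_e² = π²×109000×4.374×10^6/2786² = 606200 N.
P_allow = P_cr/n = 606200/2.75 = 220400 N.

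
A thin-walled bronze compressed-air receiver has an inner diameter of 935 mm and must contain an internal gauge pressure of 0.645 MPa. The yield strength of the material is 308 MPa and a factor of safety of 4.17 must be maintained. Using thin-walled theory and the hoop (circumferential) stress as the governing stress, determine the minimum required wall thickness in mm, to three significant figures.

t = 4.08 mm

σ_allow = 308/4.17 = 73.86 MPa.
Hoop stress σ_h = pD/(2t), so t = pD/(2σ_allow) = 0.645×935/(2×73.86) = 4.083 mm.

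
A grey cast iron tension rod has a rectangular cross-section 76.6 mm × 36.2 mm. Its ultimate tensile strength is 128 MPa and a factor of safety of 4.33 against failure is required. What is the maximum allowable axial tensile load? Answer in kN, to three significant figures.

F_allow = 82.0 kN

σ_allow = 128/4.33 = 29.56 MPa.
A = 76.6×36.2 = 2773 mm².
F_allow = σ_allow × A = 29.56×2773 = 81970 N.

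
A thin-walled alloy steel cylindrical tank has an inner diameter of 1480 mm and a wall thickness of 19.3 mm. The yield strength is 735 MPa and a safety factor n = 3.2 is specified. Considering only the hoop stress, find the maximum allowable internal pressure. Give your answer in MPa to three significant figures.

σ_allow = 735/3.2 = 229.7 MPa.
σ_h = pD/(2t) → p_allow = 2σ_allow t/D = 2×229.7×19.3/1480 = 5.990 MPa.

p_allow = 5.99 MPa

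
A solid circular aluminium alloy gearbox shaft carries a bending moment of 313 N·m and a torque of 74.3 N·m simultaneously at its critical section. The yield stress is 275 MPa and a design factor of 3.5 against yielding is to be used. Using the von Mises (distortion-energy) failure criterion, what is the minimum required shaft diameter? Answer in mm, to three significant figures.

σ_allow = σ_y/n = 275/3.5 = 78.57 MPa.
For a solid shaft σ_b = 32M/(πd³) and τ = 16T/(πd³), so the von Mises stress is σ' = (16/πd³)·√(4M²+3T²).
√(4M²+3T²) = √(4×(313000)² + 3×(74300)²) = 639100 N·mm.
d³ = 16×639100/(π×78.57) = 41430 mm³.
d = 34.60 mm.

d = 34.6 mm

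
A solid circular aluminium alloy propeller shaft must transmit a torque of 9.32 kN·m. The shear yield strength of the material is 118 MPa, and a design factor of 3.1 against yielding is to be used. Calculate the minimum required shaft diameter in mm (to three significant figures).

d = 108 mm

Allowable shear stress τ_allow = 118/3.1 = 38.06 MPa.
For a solid shaft τ = 16T/(πd³), so d³ = 16T/(π τ_allow) = 16×9320000/(π×38.06) = 1.247×10^6 mm³.
d = (1.247×10^6)^(1/3) = 107.6 mm.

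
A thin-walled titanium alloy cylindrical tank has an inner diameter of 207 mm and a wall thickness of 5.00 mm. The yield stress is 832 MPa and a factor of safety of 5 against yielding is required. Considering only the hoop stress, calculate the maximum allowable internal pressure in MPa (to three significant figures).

p_allow = 8.04 MPa

σ_allow = 832/5 = 166.4 MPa.
σ_h = pD/(2t) → p_allow = 2σ_allow t/D = 2×166.4×5.00/207 = 8.039 MPa.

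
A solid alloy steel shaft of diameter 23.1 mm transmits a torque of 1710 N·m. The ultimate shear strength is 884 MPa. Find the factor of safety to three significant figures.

n = 1.25

τ = 16T/(πd³) = 16×1710000/(π×23.1³) = 706.5 MPa.
n = τ_limit/τ = 884/706.5 = 1.251.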